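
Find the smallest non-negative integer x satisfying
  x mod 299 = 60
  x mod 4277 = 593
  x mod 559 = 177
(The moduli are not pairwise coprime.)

1493266

gcd(299, 4277) = 13 and 13 | (593 − 60), so the pair is consistent; merging gives x ≡ 17701 (mod 98371), where 98371 = lcm(299, 4277).
gcd(98371, 559) = 13 and 13 | (177 − 17701), so the pair is consistent; merging gives x ≡ 1493266 (mod 4229953), where 4229953 = lcm(98371, 559).
The solution is unique modulo lcm(299, 4277, 559) = 4229953.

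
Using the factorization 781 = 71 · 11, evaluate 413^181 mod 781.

Mod 71: 413 ≡ 58; by Fermat, exponent reduces to 181 mod 70 = 41; 58^41 ≡ 16 (mod 71).
Mod 11: 413 ≡ 6; by Fermat, exponent reduces to 181 mod 10 = 1; 6^1 ≡ 6 (mod 11).
Combine by CRT: x ≡ 16 (mod 71), x ≡ 6 (mod 11) ⇒ x ≡ 655 (mod 781).

655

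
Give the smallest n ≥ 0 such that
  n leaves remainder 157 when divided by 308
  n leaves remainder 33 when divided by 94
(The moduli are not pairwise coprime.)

Combine the congruences pairwise.
gcd(308, 94) = 2 and 2 | (33 − 157), so the pair is consistent; merging gives n ≡ 10937 (mod 14476), where 14476 = lcm(308, 94).
The solution is unique modulo lcm(308, 94) = 14476.

10937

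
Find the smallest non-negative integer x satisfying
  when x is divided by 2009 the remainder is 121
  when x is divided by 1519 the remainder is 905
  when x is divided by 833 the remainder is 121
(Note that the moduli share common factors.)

1024711

gcd(2009, 1519) = 49 and 49 | (905 − 121), so the pair is consistent; merging gives x ≡ 28247 (mod 62279), where 62279 = lcm(2009, 1519).
gcd(62279, 833) = 49 and 49 | (121 − 28247), so the pair is consistent; merging gives x ≡ 1024711 (mod 1058743), where 1058743 = lcm(62279, 833).
The solution is unique modulo lcm(2009, 1519, 833) = 1058743.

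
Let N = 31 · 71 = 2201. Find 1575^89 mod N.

1276

Mod 31: 1575 ≡ 25; by Fermat, exponent reduces to 89 mod 30 = 29; 25^29 ≡ 5 (mod 31).
Mod 71: 1575 ≡ 13; by Fermat, exponent reduces to 89 mod 70 = 19; 13^19 ≡ 69 (mod 71).
Combine by CRT: x ≡ 5 (mod 31), x ≡ 69 (mod 71) ⇒ x ≡ 1276 (mod 2201).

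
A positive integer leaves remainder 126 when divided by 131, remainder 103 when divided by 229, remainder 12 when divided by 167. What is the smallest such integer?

The moduli are pairwise coprime; N = 131·229·167 = 5009833.
N/131 = 38243; 38243 ≡ 122 (mod 131); 122·29 ≡ 1, so inverse 29.
N/229 = 21877; 21877 ≡ 122 (mod 229); 122·107 ≡ 1, so inverse 107.
N/167 = 29999; 29999 ≡ 106 (mod 167); 106·52 ≡ 1, so inverse 52.
t ≡ 126·38243·29 + 103·21877·107 + 12·29999·52 = 399565715.
399565715 mod 5009833 = 3788908.

3788908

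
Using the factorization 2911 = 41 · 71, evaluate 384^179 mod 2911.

Mod 41: 384 ≡ 15; by Fermat, exponent reduces to 179 mod 40 = 19; 15^19 ≡ 30 (mod 41).
Mod 71: 384 ≡ 29; by Fermat, exponent reduces to 179 mod 70 = 39; 29^39 ≡ 50 (mod 71).
Combine by CRT: x ≡ 30 (mod 41), x ≡ 50 (mod 71) ⇒ x ≡ 973 (mod 2911).

973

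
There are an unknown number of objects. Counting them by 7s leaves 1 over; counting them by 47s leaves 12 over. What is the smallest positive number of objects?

106

From N ≡ 1 (mod 7) write N = 1 + 7t. Substituting into N ≡ 12 (mod 47) gives 7t ≡ 11 (mod 47), and since 7⁻¹ ≡ 27 (mod 47), t ≡ 15. Hence N ≡ 1 + 7·15 = 106 (mod 329).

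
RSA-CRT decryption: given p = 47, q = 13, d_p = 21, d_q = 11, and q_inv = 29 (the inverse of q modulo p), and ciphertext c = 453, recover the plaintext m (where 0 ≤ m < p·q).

m₁ = c^(d_p) mod p: c ≡ 30 (mod 47), and 30^21 mod 47 = 20.
m₂ = c^(d_q) mod q: c ≡ 11 (mod 13), and 11^11 mod 13 = 6.
h = q_inv·(m₁ − m₂) mod p = 29·(20 − 6) mod 47 = 30.
m = m₂ + h·q = 6 + 30·13 = 396.

396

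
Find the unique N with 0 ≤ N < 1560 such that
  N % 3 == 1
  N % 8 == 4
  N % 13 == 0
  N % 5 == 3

988

The moduli are pairwise coprime; M = 3·8·13·5 = 1560.
M/3 = 520; 520 ≡ 1 (mod 3), inverse 1.
M/8 = 195; 195 ≡ 3 (mod 8); 3·3 ≡ 1, so inverse 3.
M/13 = 120; 120 ≡ 3 (mod 13); 3·9 ≡ 1, so inverse 9.
M/5 = 312; 312 ≡ 2 (mod 5); 2·3 ≡ 1, so inverse 3.
N ≡ 1·520·1 + 4·195·3 + 0·120·9 + 3·312·3 = 5668.
5668 mod 1560 = 988.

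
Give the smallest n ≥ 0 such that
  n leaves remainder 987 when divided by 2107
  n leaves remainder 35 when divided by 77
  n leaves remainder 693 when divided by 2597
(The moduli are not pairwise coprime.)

91588

gcd(2107, 77) = 7 and 7 | (35 − 987), so the pair is consistent; merging gives n ≡ 22057 (mod 23177), where 23177 = lcm(2107, 77).
gcd(23177, 2597) = 49 and 49 | (693 − 22057), so the pair is consistent; merging gives n ≡ 91588 (mod 1228381), where 1228381 = lcm(23177, 2597).
The solution is unique modulo lcm(2107, 77, 2597) = 1228381.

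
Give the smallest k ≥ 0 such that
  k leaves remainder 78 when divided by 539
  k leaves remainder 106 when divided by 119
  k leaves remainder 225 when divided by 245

4390

gcd(539, 119) = 7 and 7 | (106 − 78), so the pair is consistent; merging gives k ≡ 4390 (mod 9163), where 9163 = lcm(539, 119).
gcd(9163, 245) = 49 and 49 | (225 − 4390), so the pair is consistent; merging gives k ≡ 4390 (mod 45815), where 45815 = lcm(9163, 245).
The solution is unique modulo lcm(539, 119, 245) = 45815.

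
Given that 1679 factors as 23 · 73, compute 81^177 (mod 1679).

Mod 23: 81 ≡ 12; by Fermat, exponent reduces to 177 mod 22 = 1; 12^1 ≡ 12 (mod 23).
Mod 73: 81 ≡ 8; by Fermat, exponent reduces to 177 mod 72 = 33; 8^33 ≡ 1 (mod 73).
Combine by CRT: x ≡ 12 (mod 23), x ≡ 1 (mod 73) ⇒ x ≡ 1461 (mod 1679).

1461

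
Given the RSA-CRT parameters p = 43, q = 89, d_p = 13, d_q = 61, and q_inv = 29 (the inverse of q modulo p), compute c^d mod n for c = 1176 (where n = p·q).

m₁ = c^(d_p) mod p: c ≡ 15 (mod 43), and 15^13 mod 43 = 9.
m₂ = c^(d_q) mod q: c ≡ 19 (mod 89), and 19^61 mod 89 = 13.
h = q_inv·(m₁ − m₂) mod p = 29·(9 − 13) mod 43 = 13.
m = m₂ + h·q = 13 + 13·89 = 1170.

1170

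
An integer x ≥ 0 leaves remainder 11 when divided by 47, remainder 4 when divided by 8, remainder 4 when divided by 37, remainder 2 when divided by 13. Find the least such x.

From x ≡ 11 (mod 47) write x = 11 + 47t. Substituting into x ≡ 4 (mod 8) gives 47t ≡ 1 (mod 8), and since 7⁻¹ ≡ 7 (mod 8), t ≡ 7. Hence x ≡ 11 + 47·7 = 340 (mod 376).
From x ≡ 340 (mod 376) write x = 340 + 376t. Substituting into x ≡ 4 (mod 37) gives 376t ≡ 34 (mod 37), and since 6⁻¹ ≡ 31 (mod 37), t ≡ 18. Hence x ≡ 340 + 376·18 = 7108 (mod 13912).
From x ≡ 7108 (mod 13912) write x = 7108 + 13912t. Substituting into x ≡ 2 (mod 13) gives 13912t ≡ 5 (mod 13), and since 2⁻¹ ≡ 7 (mod 13), t ≡ 9. Hence x ≡ 7108 + 13912·9 = 132316 (mod 180856).

132316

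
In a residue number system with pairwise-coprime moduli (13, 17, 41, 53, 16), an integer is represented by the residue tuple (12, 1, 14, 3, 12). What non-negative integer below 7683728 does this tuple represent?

From x ≡ 12 (mod 13) write x = 12 + 13t. Substituting into x ≡ 1 (mod 17) gives 13t ≡ 6 (mod 17), and since 13⁻¹ ≡ 4 (mod 17), t ≡ 7. Hence x ≡ 12 + 13·7 = 103 (mod 221).
From x ≡ 103 (mod 221) write x = 103 + 221t. Substituting into x ≡ 14 (mod 41) gives 221t ≡ 34 (mod 41), and since 16⁻¹ ≡ 18 (mod 41), t ≡ 38. Hence x ≡ 103 + 221·38 = 8501 (mod 9061).
From x ≡ 8501 (mod 9061) write x = 8501 + 9061t. Substituting into x ≡ 3 (mod 53) gives 9061t ≡ 35 (mod 53), and since 51⁻¹ ≡ 26 (mod 53), t ≡ 9. Hence x ≡ 8501 + 9061·9 = 90050 (mod 480233).
From x ≡ 90050 (mod 480233) write x = 90050 + 480233t. Substituting into x ≡ 12 (mod 16) gives 480233t ≡ 10 (mod 16), and since 9⁻¹ ≡ 9 (mod 16), t ≡ 10. Hence x ≡ 90050 + 480233·10 = 4892380 (mod 7683728).

4892380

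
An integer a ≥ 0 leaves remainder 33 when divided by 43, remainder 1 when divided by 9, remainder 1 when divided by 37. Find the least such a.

The moduli are pairwise coprime; N = 43·9·37 = 14319.
N/43 = 333; 333 ≡ 32 (mod 43); 32·39 ≡ 1, so inverse 39.
N/9 = 1591; 1591 ≡ 7 (mod 9); 7·4 ≡ 1, so inverse 4.
N/37 = 387; 387 ≡ 17 (mod 37); 17·24 ≡ 1, so inverse 24.
a ≡ 33·333·39 + 1·1591·4 + 1·387·24 = 444223.
444223 mod 14319 = 334.

334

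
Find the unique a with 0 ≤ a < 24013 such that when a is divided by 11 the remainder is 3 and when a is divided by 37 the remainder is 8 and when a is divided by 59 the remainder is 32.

20210

The moduli are pairwise coprime; N = 11·37·59 = 24013.
N/11 = 2183; 2183 ≡ 5 (mod 11); 5·9 ≡ 1, so inverse 9.
N/37 = 649; 649 ≡ 20 (mod 37); 20·13 ≡ 1, so inverse 13.
N/59 = 407; 407 ≡ 53 (mod 59); 53·49 ≡ 1, so inverse 49.
a ≡ 3·2183·9 + 8·649·13 + 32·407·49 = 764613.
764613 mod 24013 = 20210.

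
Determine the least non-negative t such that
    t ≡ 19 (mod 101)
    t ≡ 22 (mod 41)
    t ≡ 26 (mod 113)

The moduli are pairwise coprime; N = 101·41·113 = 467933.
N/101 = 4633; 4633 ≡ 88 (mod 101); 88·31 ≡ 1, so inverse 31.
N/41 = 11413; 11413 ≡ 15 (mod 41); 15·11 ≡ 1, so inverse 11.
N/113 = 4141; 4141 ≡ 73 (mod 113); 73·48 ≡ 1, so inverse 48.
t ≡ 19·4633·31 + 22·11413·11 + 26·4141·48 = 10658751.
10658751 mod 467933 = 364225.

364225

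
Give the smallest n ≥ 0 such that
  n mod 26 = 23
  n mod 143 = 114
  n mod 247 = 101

4547

Combine the congruences pairwise.
gcd(26, 143) = 13 and 13 | (114 − 23), so the pair is consistent; merging gives n ≡ 257 (mod 286), where 286 = lcm(26, 143).
gcd(286, 247) = 13 and 13 | (101 − 257), so the pair is consistent; merging gives n ≡ 4547 (mod 5434), where 5434 = lcm(286, 247).
The solution is unique modulo lcm(26, 143, 247) = 5434.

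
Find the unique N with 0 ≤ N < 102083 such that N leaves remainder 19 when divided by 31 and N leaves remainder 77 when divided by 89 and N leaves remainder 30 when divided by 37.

The moduli are pairwise coprime; M = 31·89·37 = 102083.
M/31 = 3293; 3293 ≡ 7 (mod 31); 7·9 ≡ 1, so inverse 9.
M/89 = 1147; 1147 ≡ 79 (mod 89); 79·80 ≡ 1, so inverse 80.
M/37 = 2759; 2759 ≡ 21 (mod 37); 21·30 ≡ 1, so inverse 30.
N ≡ 19·3293·9 + 77·1147·80 + 30·2759·30 = 10111723.
10111723 mod 102083 = 5506.

5506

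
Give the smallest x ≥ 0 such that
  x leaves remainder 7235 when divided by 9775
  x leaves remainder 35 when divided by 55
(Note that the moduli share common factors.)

Combine the congruences pairwise.
gcd(9775, 55) = 5 and 5 | (35 − 7235), so the pair is consistent; merging gives x ≡ 75660 (mod 107525), where 107525 = lcm(9775, 55).
The solution is unique modulo lcm(9775, 55) = 107525.

75660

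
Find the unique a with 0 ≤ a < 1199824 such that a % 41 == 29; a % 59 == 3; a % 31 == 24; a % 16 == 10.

94698

Combine the congruences pairwise.
From a ≡ 29 (mod 41) write a = 29 + 41t. Substituting into a ≡ 3 (mod 59) gives 41t ≡ 33 (mod 59), and since 41⁻¹ ≡ 36 (mod 59), t ≡ 8. Hence a ≡ 29 + 41·8 = 357 (mod 2419).
From a ≡ 357 (mod 2419) write a = 357 + 2419t. Substituting into a ≡ 24 (mod 31) gives 2419t ≡ 8 (mod 31), and since 1⁻¹ ≡ 1 (mod 31), t ≡ 8. Hence a ≡ 357 + 2419·8 = 19709 (mod 74989).
From a ≡ 19709 (mod 74989) write a = 19709 + 74989t. Substituting into a ≡ 10 (mod 16) gives 74989t ≡ 13 (mod 16), and since 13⁻¹ ≡ 5 (mod 16), t ≡ 1. Hence a ≡ 19709 + 74989·1 = 94698 (mod 1199824).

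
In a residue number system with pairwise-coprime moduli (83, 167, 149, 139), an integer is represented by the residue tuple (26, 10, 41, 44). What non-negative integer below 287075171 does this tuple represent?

Combine the congruences pairwise.
From x ≡ 26 (mod 83) write x = 26 + 83t. Substituting into x ≡ 10 (mod 167) gives 83t ≡ 151 (mod 167), and since 83⁻¹ ≡ 165 (mod 167), t ≡ 32. Hence x ≡ 26 + 83·32 = 2682 (mod 13861).
From x ≡ 2682 (mod 13861) write x = 2682 + 13861t. Substituting into x ≡ 41 (mod 149) gives 13861t ≡ 41 (mod 149), and since 4⁻¹ ≡ 112 (mod 149), t ≡ 122. Hence x ≡ 2682 + 13861·122 = 1693724 (mod 2065289).
From x ≡ 1693724 (mod 2065289) write x = 1693724 + 2065289t. Substituting into x ≡ 44 (mod 139) gives 2065289t ≡ 35 (mod 139), and since 27⁻¹ ≡ 103 (mod 139), t ≡ 130. Hence x ≡ 1693724 + 2065289·130 = 270181294 (mod 287075171).

270181294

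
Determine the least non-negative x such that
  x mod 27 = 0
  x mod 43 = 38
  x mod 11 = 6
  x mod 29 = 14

157977

The moduli are pairwise coprime; N = 27·43·11·29 = 370359.
N/27 = 13717; 13717 ≡ 1 (mod 27), inverse 1.
N/43 = 8613; 8613 ≡ 13 (mod 43); 13·10 ≡ 1, so inverse 10.
N/11 = 33669; 33669 ≡ 9 (mod 11); 9·5 ≡ 1, so inverse 5.
N/29 = 12771; 12771 ≡ 11 (mod 29); 11·8 ≡ 1, so inverse 8.
x ≡ 0·13717·1 + 38·8613·10 + 6·33669·5 + 14·12771·8 = 5713362.
5713362 mod 370359 = 157977.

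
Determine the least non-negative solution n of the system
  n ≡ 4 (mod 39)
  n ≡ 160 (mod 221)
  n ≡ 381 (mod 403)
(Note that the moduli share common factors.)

14083

Combine the congruences pairwise.
gcd(39, 221) = 13 and 13 | (160 − 4), so the pair is consistent; merging gives n ≡ 160 (mod 663), where 663 = lcm(39, 221).
gcd(663, 403) = 13 and 13 | (381 − 160), so the pair is consistent; merging gives n ≡ 14083 (mod 20553), where 20553 = lcm(663, 403).
The solution is unique modulo lcm(39, 221, 403) = 20553.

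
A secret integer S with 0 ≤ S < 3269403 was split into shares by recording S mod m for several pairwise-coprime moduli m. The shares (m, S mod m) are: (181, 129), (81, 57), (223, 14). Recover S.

2802009

The moduli are pairwise coprime; N = 181·81·223 = 3269403.
N/181 = 18063; 18063 ≡ 144 (mod 181); 144·44 ≡ 1, so inverse 44.
N/81 = 40363; 40363 ≡ 25 (mod 81); 25·13 ≡ 1, so inverse 13.
N/223 = 14661; 14661 ≡ 166 (mod 223); 166·133 ≡ 1, so inverse 133.
S ≡ 129·18063·44 + 57·40363·13 + 14·14661·133 = 159733353.
159733353 mod 3269403 = 2802009.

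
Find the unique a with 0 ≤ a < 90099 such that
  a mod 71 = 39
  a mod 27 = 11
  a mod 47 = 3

Combine the congruences pairwise.
From a ≡ 39 (mod 71) write a = 39 + 71t. Substituting into a ≡ 11 (mod 27) gives 71t ≡ 26 (mod 27), and since 17⁻¹ ≡ 8 (mod 27), t ≡ 19. Hence a ≡ 39 + 71·19 = 1388 (mod 1917).
From a ≡ 1388 (mod 1917) write a = 1388 + 1917t. Substituting into a ≡ 3 (mod 47) gives 1917t ≡ 25 (mod 47), and since 37⁻¹ ≡ 14 (mod 47), t ≡ 21. Hence a ≡ 1388 + 1917·21 = 41645 (mod 90099).

41645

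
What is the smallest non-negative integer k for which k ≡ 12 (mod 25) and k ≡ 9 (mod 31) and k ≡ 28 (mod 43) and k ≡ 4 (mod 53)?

969162

The moduli are pairwise coprime; N = 25·31·43·53 = 1766225.
N/25 = 70649; 70649 ≡ 24 (mod 25); 24·24 ≡ 1, so inverse 24.
N/31 = 56975; 56975 ≡ 28 (mod 31); 28·10 ≡ 1, so inverse 10.
N/43 = 41075; 41075 ≡ 10 (mod 43); 10·13 ≡ 1, so inverse 13.
N/53 = 33325; 33325 ≡ 41 (mod 53); 41·22 ≡ 1, so inverse 22.
k ≡ 12·70649·24 + 9·56975·10 + 28·41075·13 + 4·33325·22 = 43358562.
43358562 mod 1766225 = 969162.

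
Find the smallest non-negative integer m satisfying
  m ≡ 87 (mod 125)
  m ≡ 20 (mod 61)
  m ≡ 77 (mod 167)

1174087

The moduli are pairwise coprime; N = 125·61·167 = 1273375.
N/125 = 10187; 10187 ≡ 62 (mod 125); 62·123 ≡ 1, so inverse 123.
N/61 = 20875; 20875 ≡ 13 (mod 61); 13·47 ≡ 1, so inverse 47.
N/167 = 7625; 7625 ≡ 110 (mod 167); 110·41 ≡ 1, so inverse 41.
m ≡ 87·10187·123 + 20·20875·47 + 77·7625·41 = 152705712.
152705712 mod 1273375 = 1174087.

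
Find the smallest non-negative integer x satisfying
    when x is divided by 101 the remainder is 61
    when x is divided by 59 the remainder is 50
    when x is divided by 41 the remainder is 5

216403

Combine the congruences pairwise.
From x ≡ 61 (mod 101) write x = 61 + 101t. Substituting into x ≡ 50 (mod 59) gives 101t ≡ 48 (mod 59), and since 42⁻¹ ≡ 52 (mod 59), t ≡ 18. Hence x ≡ 61 + 101·18 = 1879 (mod 5959).
From x ≡ 1879 (mod 5959) write x = 1879 + 5959t. Substituting into x ≡ 5 (mod 41) gives 5959t ≡ 12 (mod 41), and since 14⁻¹ ≡ 3 (mod 41), t ≡ 36. Hence x ≡ 1879 + 5959·36 = 216403 (mod 244319).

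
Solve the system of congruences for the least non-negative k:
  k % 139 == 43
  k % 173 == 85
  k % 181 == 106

Combine the congruences pairwise.
From k ≡ 43 (mod 139) write k = 43 + 139t. Substituting into k ≡ 85 (mod 173) gives 139t ≡ 42 (mod 173), and since 139⁻¹ ≡ 117 (mod 173), t ≡ 70. Hence k ≡ 43 + 139·70 = 9773 (mod 24047).
From k ≡ 9773 (mod 24047) write k = 9773 + 24047t. Substituting into k ≡ 106 (mod 181) gives 24047t ≡ 107 (mod 181), and since 155⁻¹ ≡ 174 (mod 181), t ≡ 156. Hence k ≡ 9773 + 24047·156 = 3761105 (mod 4352507).

3761105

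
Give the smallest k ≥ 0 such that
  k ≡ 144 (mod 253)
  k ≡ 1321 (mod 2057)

gcd(253, 2057) = 11 and 11 | (1321 − 144), so the pair is consistent; merging gives k ≡ 38347 (mod 47311), where 47311 = lcm(253, 2057).
The solution is unique modulo lcm(253, 2057) = 47311.

38347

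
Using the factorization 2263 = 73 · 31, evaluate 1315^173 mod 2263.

1388

Mod 73: 1315 ≡ 1; by Fermat, exponent reduces to 173 mod 72 = 29; 1^29 ≡ 1 (mod 73).
Mod 31: 1315 ≡ 13; by Fermat, exponent reduces to 173 mod 30 = 23; 13^23 ≡ 24 (mod 31).
Combine by CRT: x ≡ 1 (mod 73), x ≡ 24 (mod 31) ⇒ x ≡ 1388 (mod 2263).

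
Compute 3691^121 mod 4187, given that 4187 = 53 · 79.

1717

Mod 53: 3691 ≡ 34; by Fermat, exponent reduces to 121 mod 52 = 17; 34^17 ≡ 21 (mod 53).
Mod 79: 3691 ≡ 57; by Fermat, exponent reduces to 121 mod 78 = 43; 57^43 ≡ 58 (mod 79).
Combine by CRT: x ≡ 21 (mod 53), x ≡ 58 (mod 79) ⇒ x ≡ 1717 (mod 4187).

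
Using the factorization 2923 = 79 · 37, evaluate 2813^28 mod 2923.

2295

Mod 79: 2813 ≡ 48; 48^28 ≡ 4 (mod 79).
Mod 37: 2813 ≡ 1; 1^28 ≡ 1 (mod 37).
Combine by CRT: x ≡ 4 (mod 79), x ≡ 1 (mod 37) ⇒ x ≡ 2295 (mod 2923).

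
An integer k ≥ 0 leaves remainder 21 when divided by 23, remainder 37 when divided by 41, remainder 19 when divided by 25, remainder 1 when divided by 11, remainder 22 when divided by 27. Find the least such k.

514669

The moduli are pairwise coprime; N = 23·41·25·11·27 = 7001775.
N/23 = 304425; 304425 ≡ 20 (mod 23); 20·15 ≡ 1, so inverse 15.
N/41 = 170775; 170775 ≡ 10 (mod 41); 10·37 ≡ 1, so inverse 37.
N/25 = 280071; 280071 ≡ 21 (mod 25); 21·6 ≡ 1, so inverse 6.
N/11 = 636525; 636525 ≡ 10 (mod 11); 10·10 ≡ 1, so inverse 10.
N/27 = 259325; 259325 ≡ 17 (mod 27); 17·8 ≡ 1, so inverse 8.
k ≡ 21·304425·15 + 37·170775·37 + 19·280071·6 + 1·636525·10 + 22·259325·8 = 413619394.
413619394 mod 7001775 = 514669.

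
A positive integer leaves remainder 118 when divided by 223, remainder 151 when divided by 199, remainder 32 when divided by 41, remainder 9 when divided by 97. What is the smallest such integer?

170868516

The moduli are pairwise coprime; N = 223·199·41·97 = 176487329.
N/223 = 791423; 791423 ≡ 219 (mod 223); 219·167 ≡ 1, so inverse 167.
N/199 = 886871; 886871 ≡ 127 (mod 199); 127·152 ≡ 1, so inverse 152.
N/41 = 4304569; 4304569 ≡ 20 (mod 41); 20·39 ≡ 1, so inverse 39.
N/97 = 1819457; 1819457 ≡ 28 (mod 97); 28·52 ≡ 1, so inverse 52.
k ≡ 118·791423·167 + 151·886871·152 + 32·4304569·39 + 9·1819457·52 = 42174852818.
42174852818 mod 176487329 = 170868516.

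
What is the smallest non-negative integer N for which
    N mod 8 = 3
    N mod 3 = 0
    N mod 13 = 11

219

From N ≡ 3 (mod 8) write N = 3 + 8t. Substituting into N ≡ 0 (mod 3) gives 8t ≡ 0 (mod 3), and since 2⁻¹ ≡ 2 (mod 3), t ≡ 0. Hence N ≡ 3 + 8·0 = 3 (mod 24).
From N ≡ 3 (mod 24) write N = 3 + 24t. Substituting into N ≡ 11 (mod 13) gives 24t ≡ 8 (mod 13), and since 11⁻¹ ≡ 6 (mod 13), t ≡ 9. Hence N ≡ 3 + 24·9 = 219 (mod 312).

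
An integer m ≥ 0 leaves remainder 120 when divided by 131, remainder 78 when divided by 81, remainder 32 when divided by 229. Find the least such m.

399408

The moduli are pairwise coprime; N = 131·81·229 = 2429919.
N/131 = 18549; 18549 ≡ 78 (mod 131); 78·42 ≡ 1, so inverse 42.
N/81 = 29999; 29999 ≡ 29 (mod 81); 29·14 ≡ 1, so inverse 14.
N/229 = 10611; 10611 ≡ 77 (mod 229); 77·116 ≡ 1, so inverse 116.
m ≡ 120·18549·42 + 78·29999·14 + 32·10611·116 = 165633900.
165633900 mod 2429919 = 399408.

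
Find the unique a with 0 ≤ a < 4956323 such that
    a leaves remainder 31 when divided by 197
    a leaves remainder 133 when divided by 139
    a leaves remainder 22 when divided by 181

From a ≡ 31 (mod 197) write a = 31 + 197t. Substituting into a ≡ 133 (mod 139) gives 197t ≡ 102 (mod 139), and since 58⁻¹ ≡ 12 (mod 139), t ≡ 112. Hence a ≡ 31 + 197·112 = 22095 (mod 27383).
From a ≡ 22095 (mod 27383) write a = 22095 + 27383t. Substituting into a ≡ 22 (mod 181) gives 27383t ≡ 9 (mod 181), and since 52⁻¹ ≡ 94 (mod 181), t ≡ 122. Hence a ≡ 22095 + 27383·122 = 3362821 (mod 4956323).

3362821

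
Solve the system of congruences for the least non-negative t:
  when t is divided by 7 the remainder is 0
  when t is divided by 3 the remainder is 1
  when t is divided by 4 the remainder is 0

The moduli are pairwise coprime; N = 7·3·4 = 84.
N/7 = 12; 12 ≡ 5 (mod 7); 5·3 ≡ 1, so inverse 3.
N/3 = 28; 28 ≡ 1 (mod 3), inverse 1.
N/4 = 21; 21 ≡ 1 (mod 4), inverse 1.
t ≡ 0·12·3 + 1·28·1 + 0·21·1 = 28.
28 mod 84 = 28.

28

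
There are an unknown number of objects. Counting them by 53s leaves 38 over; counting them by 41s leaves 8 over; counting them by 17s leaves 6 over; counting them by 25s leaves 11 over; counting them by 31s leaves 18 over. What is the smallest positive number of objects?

From N ≡ 38 (mod 53) write N = 38 + 53t. Substituting into N ≡ 8 (mod 41) gives 53t ≡ 11 (mod 41), and since 12⁻¹ ≡ 24 (mod 41), t ≡ 18. Hence N ≡ 38 + 53·18 = 992 (mod 2173).
From N ≡ 992 (mod 2173) write N = 992 + 2173t. Substituting into N ≡ 6 (mod 17) gives 2173t ≡ 0 (mod 17), and since 14⁻¹ ≡ 11 (mod 17), t ≡ 0. Hence N ≡ 992 + 2173·0 = 992 (mod 36941).
From N ≡ 992 (mod 36941) write N = 992 + 36941t. Substituting into N ≡ 11 (mod 25) gives 36941t ≡ 19 (mod 25), and since 16⁻¹ ≡ 11 (mod 25), t ≡ 9. Hence N ≡ 992 + 36941·9 = 333461 (mod 923525).
From N ≡ 333461 (mod 923525) write N = 333461 + 923525t. Substituting into N ≡ 18 (mod 31) gives 923525t ≡ 24 (mod 31), and since 4⁻¹ ≡ 8 (mod 31), t ≡ 6. Hence N ≡ 333461 + 923525·6 = 5874611 (mod 28629275).

5874611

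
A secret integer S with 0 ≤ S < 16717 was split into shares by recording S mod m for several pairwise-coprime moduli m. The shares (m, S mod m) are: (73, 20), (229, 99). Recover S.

From S ≡ 20 (mod 73) write S = 20 + 73t. Substituting into S ≡ 99 (mod 229) gives 73t ≡ 79 (mod 229), and since 73⁻¹ ≡ 160 (mod 229), t ≡ 45. Hence S ≡ 20 + 73·45 = 3305 (mod 16717).

3305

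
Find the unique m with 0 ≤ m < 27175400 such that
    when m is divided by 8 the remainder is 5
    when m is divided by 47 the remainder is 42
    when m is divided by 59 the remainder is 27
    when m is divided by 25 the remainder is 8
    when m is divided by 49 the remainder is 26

22581333

Combine the congruences pairwise.
From m ≡ 5 (mod 8) write m = 5 + 8t. Substituting into m ≡ 42 (mod 47) gives 8t ≡ 37 (mod 47), and since 8⁻¹ ≡ 6 (mod 47), t ≡ 34. Hence m ≡ 5 + 8·34 = 277 (mod 376).
From m ≡ 277 (mod 376) write m = 277 + 376t. Substituting into m ≡ 27 (mod 59) gives 376t ≡ 45 (mod 59), and since 22⁻¹ ≡ 51 (mod 59), t ≡ 53. Hence m ≡ 277 + 376·53 = 20205 (mod 22184).
From m ≡ 20205 (mod 22184) write m = 20205 + 22184t. Substituting into m ≡ 8 (mod 25) gives 22184t ≡ 3 (mod 25), and since 9⁻¹ ≡ 14 (mod 25), t ≡ 17. Hence m ≡ 20205 + 22184·17 = 397333 (mod 554600).
From m ≡ 397333 (mod 554600) write m = 397333 + 554600t. Substituting into m ≡ 26 (mod 49) gives 554600t ≡ 34 (mod 49), and since 18⁻¹ ≡ 30 (mod 49), t ≡ 40. Hence m ≡ 397333 + 554600·40 = 22581333 (mod 27175400).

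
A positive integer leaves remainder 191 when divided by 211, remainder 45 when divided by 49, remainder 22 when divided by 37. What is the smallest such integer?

369652

Combine the congruences pairwise.
From a ≡ 191 (mod 211) write a = 191 + 211t. Substituting into a ≡ 45 (mod 49) gives 211t ≡ 1 (mod 49), and since 15⁻¹ ≡ 36 (mod 49), t ≡ 36. Hence a ≡ 191 + 211·36 = 7787 (mod 10339).
From a ≡ 7787 (mod 10339) write a = 7787 + 10339t. Substituting into a ≡ 22 (mod 37) gives 10339t ≡ 5 (mod 37), and since 16⁻¹ ≡ 7 (mod 37), t ≡ 35. Hence a ≡ 7787 + 10339·35 = 369652 (mod 382543).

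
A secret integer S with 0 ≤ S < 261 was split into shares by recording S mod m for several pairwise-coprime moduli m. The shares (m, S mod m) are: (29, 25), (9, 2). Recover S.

From S ≡ 25 (mod 29) write S = 25 + 29t. Substituting into S ≡ 2 (mod 9) gives 29t ≡ 4 (mod 9), and since 2⁻¹ ≡ 5 (mod 9), t ≡ 2. Hence S ≡ 25 + 29·2 = 83 (mod 261).

83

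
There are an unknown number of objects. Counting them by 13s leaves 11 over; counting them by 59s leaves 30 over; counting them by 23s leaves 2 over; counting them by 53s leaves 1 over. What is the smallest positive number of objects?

The moduli are pairwise coprime; M = 13·59·23·53 = 934973.
M/13 = 71921; 71921 ≡ 5 (mod 13); 5·8 ≡ 1, so inverse 8.
M/59 = 15847; 15847 ≡ 35 (mod 59); 35·27 ≡ 1, so inverse 27.
M/23 = 40651; 40651 ≡ 10 (mod 23); 10·7 ≡ 1, so inverse 7.
M/53 = 17641; 17641 ≡ 45 (mod 53); 45·33 ≡ 1, so inverse 33.
N ≡ 11·71921·8 + 30·15847·27 + 2·40651·7 + 1·17641·33 = 20316385.
20316385 mod 934973 = 681952.

681952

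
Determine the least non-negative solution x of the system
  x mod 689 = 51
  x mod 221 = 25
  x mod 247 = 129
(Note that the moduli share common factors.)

gcd(689, 221) = 13 and 13 | (25 − 51), so the pair is consistent; merging gives x ≡ 11075 (mod 11713), where 11713 = lcm(689, 221).
gcd(11713, 247) = 13 and 13 | (129 − 11075), so the pair is consistent; merging gives x ≡ 57927 (mod 222547), where 222547 = lcm(11713, 247).
The solution is unique modulo lcm(689, 221, 247) = 222547.

57927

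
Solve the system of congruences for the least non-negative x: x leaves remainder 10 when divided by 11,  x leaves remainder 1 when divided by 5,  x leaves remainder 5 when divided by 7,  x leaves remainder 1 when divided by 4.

901

From x ≡ 10 (mod 11) write x = 10 + 11t. Substituting into x ≡ 1 (mod 5) gives 11t ≡ 1 (mod 5), and since 1⁻¹ ≡ 1 (mod 5), t ≡ 1. Hence x ≡ 10 + 11·1 = 21 (mod 55).
From x ≡ 21 (mod 55) write x = 21 + 55t. Substituting into x ≡ 5 (mod 7) gives 55t ≡ 5 (mod 7), and since 6⁻¹ ≡ 6 (mod 7), t ≡ 2. Hence x ≡ 21 + 55·2 = 131 (mod 385).
From x ≡ 131 (mod 385) write x = 131 + 385t. Substituting into x ≡ 1 (mod 4) gives 385t ≡ 2 (mod 4), and since 1⁻¹ ≡ 1 (mod 4), t ≡ 2. Hence x ≡ 131 + 385·2 = 901 (mod 1540).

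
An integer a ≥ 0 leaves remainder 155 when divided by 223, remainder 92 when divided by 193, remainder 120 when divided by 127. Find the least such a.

3860285

The moduli are pairwise coprime; N = 223·193·127 = 5465953.
N/223 = 24511; 24511 ≡ 204 (mod 223); 204·176 ≡ 1, so inverse 176.
N/193 = 28321; 28321 ≡ 143 (mod 193); 143·27 ≡ 1, so inverse 27.
N/127 = 43039; 43039 ≡ 113 (mod 127); 113·9 ≡ 1, so inverse 9.
a ≡ 155·24511·176 + 92·28321·27 + 120·43039·9 = 785491564.
785491564 mod 5465953 = 3860285.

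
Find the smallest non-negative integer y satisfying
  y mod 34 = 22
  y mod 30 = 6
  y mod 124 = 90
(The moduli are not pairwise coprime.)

25386

Combine the congruences pairwise.
gcd(34, 30) = 2 and 2 | (6 − 22), so the pair is consistent; merging gives y ≡ 396 (mod 510), where 510 = lcm(34, 30).
gcd(510, 124) = 2 and 2 | (90 − 396), so the pair is consistent; merging gives y ≡ 25386 (mod 31620), where 31620 = lcm(510, 124).
The solution is unique modulo lcm(34, 30, 124) = 31620.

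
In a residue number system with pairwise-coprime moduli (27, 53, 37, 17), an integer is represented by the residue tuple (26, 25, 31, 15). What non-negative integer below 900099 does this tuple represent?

From x ≡ 26 (mod 27) write x = 26 + 27t. Substituting into x ≡ 25 (mod 53) gives 27t ≡ 52 (mod 53), and since 27⁻¹ ≡ 2 (mod 53), t ≡ 51. Hence x ≡ 26 + 27·51 = 1403 (mod 1431).
From x ≡ 1403 (mod 1431) write x = 1403 + 1431t. Substituting into x ≡ 31 (mod 37) gives 1431t ≡ 34 (mod 37), and since 25⁻¹ ≡ 3 (mod 37), t ≡ 28. Hence x ≡ 1403 + 1431·28 = 41471 (mod 52947).
From x ≡ 41471 (mod 52947) write x = 41471 + 52947t. Substituting into x ≡ 15 (mod 17) gives 52947t ≡ 7 (mod 17), and since 9⁻¹ ≡ 2 (mod 17), t ≡ 14. Hence x ≡ 41471 + 52947·14 = 782729 (mod 900099).

782729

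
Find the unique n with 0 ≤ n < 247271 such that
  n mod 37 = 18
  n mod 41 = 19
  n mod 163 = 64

227938

The moduli are pairwise coprime; M = 37·41·163 = 247271.
M/37 = 6683; 6683 ≡ 23 (mod 37); 23·29 ≡ 1, so inverse 29.
M/41 = 6031; 6031 ≡ 4 (mod 41); 4·31 ≡ 1, so inverse 31.
M/163 = 1517; 1517 ≡ 50 (mod 163); 50·75 ≡ 1, so inverse 75.
n ≡ 18·6683·29 + 19·6031·31 + 64·1517·75 = 14322385.
14322385 mod 247271 = 227938.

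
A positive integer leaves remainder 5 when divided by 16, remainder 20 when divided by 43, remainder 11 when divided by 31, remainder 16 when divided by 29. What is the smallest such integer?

368229

The moduli are pairwise coprime; M = 16·43·31·29 = 618512.
M/16 = 38657; 38657 ≡ 1 (mod 16), inverse 1.
M/43 = 14384; 14384 ≡ 22 (mod 43); 22·2 ≡ 1, so inverse 2.
M/31 = 19952; 19952 ≡ 19 (mod 31); 19·18 ≡ 1, so inverse 18.
M/29 = 21328; 21328 ≡ 13 (mod 29); 13·9 ≡ 1, so inverse 9.
n ≡ 5·38657·1 + 20·14384·2 + 11·19952·18 + 16·21328·9 = 7790373.
7790373 mod 618512 = 368229.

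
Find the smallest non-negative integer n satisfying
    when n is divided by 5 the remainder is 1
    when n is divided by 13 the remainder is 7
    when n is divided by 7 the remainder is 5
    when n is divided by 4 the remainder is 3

1671

The moduli are pairwise coprime; M = 5·13·7·4 = 1820.
M/5 = 364; 364 ≡ 4 (mod 5); 4·4 ≡ 1, so inverse 4.
M/13 = 140; 140 ≡ 10 (mod 13); 10·4 ≡ 1, so inverse 4.
M/7 = 260; 260 ≡ 1 (mod 7), inverse 1.
M/4 = 455; 455 ≡ 3 (mod 4); 3·3 ≡ 1, so inverse 3.
n ≡ 1·364·4 + 7·140·4 + 5·260·1 + 3·455·3 = 10771.
10771 mod 1820 = 1671.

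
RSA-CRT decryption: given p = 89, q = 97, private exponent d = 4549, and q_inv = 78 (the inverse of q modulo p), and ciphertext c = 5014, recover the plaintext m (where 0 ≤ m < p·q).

d_p = d mod (p−1) = 4549 mod 88 = 61; d_q = d mod (q−1) = 37.
m₁ = c^(d_p) mod p: c ≡ 30 (mod 89), and 30^61 mod 89 = 74.
m₂ = c^(d_q) mod q: c ≡ 67 (mod 97), and 67^37 mod 97 = 52.
h = q_inv·(m₁ − m₂) mod p = 78·(74 − 52) mod 89 = 25.
m = m₂ + h·q = 52 + 25·97 = 2477.

2477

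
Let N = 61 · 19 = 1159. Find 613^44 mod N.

Mod 61: 613 ≡ 3; 3^44 ≡ 20 (mod 61).
Mod 19: 613 ≡ 5; by Fermat, exponent reduces to 44 mod 18 = 8; 5^8 ≡ 4 (mod 19).
Combine by CRT: x ≡ 20 (mod 61), x ≡ 4 (mod 19) ⇒ x ≡ 935 (mod 1159).

935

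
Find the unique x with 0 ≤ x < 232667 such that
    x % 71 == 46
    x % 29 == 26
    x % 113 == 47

The moduli are pairwise coprime; N = 71·29·113 = 232667.
N/71 = 3277; 3277 ≡ 11 (mod 71); 11·13 ≡ 1, so inverse 13.
N/29 = 8023; 8023 ≡ 19 (mod 29); 19·26 ≡ 1, so inverse 26.
N/113 = 2059; 2059 ≡ 25 (mod 113); 25·104 ≡ 1, so inverse 104.
x ≡ 46·3277·13 + 26·8023·26 + 47·2059·104 = 17447586.
17447586 mod 232667 = 230228.

230228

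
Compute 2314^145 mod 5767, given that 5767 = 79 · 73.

2314

Mod 79: 2314 ≡ 23; by Fermat, exponent reduces to 145 mod 78 = 67; 23^67 ≡ 23 (mod 79).
Mod 73: 2314 ≡ 51; by Fermat, exponent reduces to 145 mod 72 = 1; 51^1 ≡ 51 (mod 73).
Combine by CRT: x ≡ 23 (mod 79), x ≡ 51 (mod 73) ⇒ x ≡ 2314 (mod 5767).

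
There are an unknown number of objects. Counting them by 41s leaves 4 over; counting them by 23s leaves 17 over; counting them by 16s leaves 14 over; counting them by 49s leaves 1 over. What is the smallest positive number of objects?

505534

Combine the congruences pairwise.
From N ≡ 4 (mod 41) write N = 4 + 41t. Substituting into N ≡ 17 (mod 23) gives 41t ≡ 13 (mod 23), and since 18⁻¹ ≡ 9 (mod 23), t ≡ 2. Hence N ≡ 4 + 41·2 = 86 (mod 943).
From N ≡ 86 (mod 943) write N = 86 + 943t. Substituting into N ≡ 14 (mod 16) gives 943t ≡ 8 (mod 16), and since 15⁻¹ ≡ 15 (mod 16), t ≡ 8. Hence N ≡ 86 + 943·8 = 7630 (mod 15088).
From N ≡ 7630 (mod 15088) write N = 7630 + 15088t. Substituting into N ≡ 1 (mod 49) gives 15088t ≡ 15 (mod 49), and since 45⁻¹ ≡ 12 (mod 49), t ≡ 33. Hence N ≡ 7630 + 15088·33 = 505534 (mod 739312).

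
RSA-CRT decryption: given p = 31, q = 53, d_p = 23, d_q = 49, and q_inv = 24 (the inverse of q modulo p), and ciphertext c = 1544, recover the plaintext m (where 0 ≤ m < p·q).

m₁ = c^(d_p) mod p: c ≡ 25 (mod 31), and 25^23 mod 31 = 5.
m₂ = c^(d_q) mod q: c ≡ 7 (mod 53), and 7^49 mod 53 = 17.
h = q_inv·(m₁ − m₂) mod p = 24·(5 − 17) mod 31 = 22.
m = m₂ + h·q = 17 + 22·53 = 1183.

1183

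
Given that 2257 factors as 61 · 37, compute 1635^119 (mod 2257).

Mod 61: 1635 ≡ 49; by Fermat, exponent reduces to 119 mod 60 = 59; 49^59 ≡ 5 (mod 61).
Mod 37: 1635 ≡ 7; by Fermat, exponent reduces to 119 mod 36 = 11; 7^11 ≡ 12 (mod 37).
Combine by CRT: x ≡ 5 (mod 61), x ≡ 12 (mod 37) ⇒ x ≡ 493 (mod 2257).

493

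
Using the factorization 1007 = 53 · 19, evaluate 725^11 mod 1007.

Mod 53: 725 ≡ 36; 36^11 ≡ 42 (mod 53).
Mod 19: 725 ≡ 3; 3^11 ≡ 10 (mod 19).
Combine by CRT: x ≡ 42 (mod 53), x ≡ 10 (mod 19) ⇒ x ≡ 466 (mod 1007).

466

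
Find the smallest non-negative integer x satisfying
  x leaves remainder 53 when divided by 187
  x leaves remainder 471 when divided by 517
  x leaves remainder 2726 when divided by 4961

2989248

Combine the congruences pairwise.
gcd(187, 517) = 11 and 11 | (471 − 53), so the pair is consistent; merging gives x ≡ 988 (mod 8789), where 8789 = lcm(187, 517).
gcd(8789, 4961) = 11 and 11 | (2726 − 988), so the pair is consistent; merging gives x ≡ 2989248 (mod 3963839), where 3963839 = lcm(8789, 4961).
The solution is unique modulo lcm(187, 517, 4961) = 3963839.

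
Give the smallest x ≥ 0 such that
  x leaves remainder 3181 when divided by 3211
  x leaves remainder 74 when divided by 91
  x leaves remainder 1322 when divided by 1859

gcd(3211, 91) = 13 and 13 | (74 − 3181), so the pair is consistent; merging gives x ≡ 12814 (mod 22477), where 22477 = lcm(3211, 91).
gcd(22477, 1859) = 169 and 169 | (1322 − 12814), so the pair is consistent; merging gives x ≡ 215107 (mod 247247), where 247247 = lcm(22477, 1859).
The solution is unique modulo lcm(3211, 91, 1859) = 247247.

215107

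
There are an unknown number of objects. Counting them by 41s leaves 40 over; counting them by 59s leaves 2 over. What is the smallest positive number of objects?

From N ≡ 40 (mod 41) write N = 40 + 41t. Substituting into N ≡ 2 (mod 59) gives 41t ≡ 21 (mod 59), and since 41⁻¹ ≡ 36 (mod 59), t ≡ 48. Hence N ≡ 40 + 41·48 = 2008 (mod 2419).

2008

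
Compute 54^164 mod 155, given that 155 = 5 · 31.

66

Mod 5: 54 ≡ 4; since 4 | 164, by Fermat 4^164 ≡ 1 (mod 5).
Mod 31: 54 ≡ 23; by Fermat, exponent reduces to 164 mod 30 = 14; 23^14 ≡ 4 (mod 31).
Combine by CRT: x ≡ 1 (mod 5), x ≡ 4 (mod 31) ⇒ x ≡ 66 (mod 155).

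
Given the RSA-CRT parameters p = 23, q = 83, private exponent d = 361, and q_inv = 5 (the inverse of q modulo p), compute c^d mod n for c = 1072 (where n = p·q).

d_p = d mod (p−1) = 361 mod 22 = 9; d_q = d mod (q−1) = 33.
m₁ = c^(d_p) mod p: c ≡ 14 (mod 23), and 14^9 mod 23 = 21.
m₂ = c^(d_q) mod q: c ≡ 76 (mod 83), and 76^33 mod 83 = 53.
h = q_inv·(m₁ − m₂) mod p = 5·(21 − 53) mod 23 = 1.
m = m₂ + h·q = 53 + 1·83 = 136.

136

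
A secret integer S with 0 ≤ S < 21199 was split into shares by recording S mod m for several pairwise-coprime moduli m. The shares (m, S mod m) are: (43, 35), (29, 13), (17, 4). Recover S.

Combine the congruences pairwise.
From S ≡ 35 (mod 43) write S = 35 + 43t. Substituting into S ≡ 13 (mod 29) gives 43t ≡ 7 (mod 29), and since 14⁻¹ ≡ 27 (mod 29), t ≡ 15. Hence S ≡ 35 + 43·15 = 680 (mod 1247).
From S ≡ 680 (mod 1247) write S = 680 + 1247t. Substituting into S ≡ 4 (mod 17) gives 1247t ≡ 4 (mod 17), and since 6⁻¹ ≡ 3 (mod 17), t ≡ 12. Hence S ≡ 680 + 1247·12 = 15644 (mod 21199).

15644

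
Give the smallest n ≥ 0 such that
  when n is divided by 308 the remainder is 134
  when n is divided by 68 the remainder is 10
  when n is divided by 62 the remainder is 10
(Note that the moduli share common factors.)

143354

gcd(308, 68) = 4 and 4 | (10 − 134), so the pair is consistent; merging gives n ≡ 1982 (mod 5236), where 5236 = lcm(308, 68).
gcd(5236, 62) = 2 and 2 | (10 − 1982), so the pair is consistent; merging gives n ≡ 143354 (mod 162316), where 162316 = lcm(5236, 62).
The solution is unique modulo lcm(308, 68, 62) = 162316.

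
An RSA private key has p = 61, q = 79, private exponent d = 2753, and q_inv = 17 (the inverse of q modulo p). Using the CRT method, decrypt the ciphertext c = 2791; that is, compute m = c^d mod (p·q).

d_p = d mod (p−1) = 2753 mod 60 = 53; d_q = d mod (q−1) = 23.
m₁ = c^(d_p) mod p: c ≡ 46 (mod 61), and 46^53 mod 61 = 36.
m₂ = c^(d_q) mod q: c ≡ 26 (mod 79), and 26^23 mod 79 = 16.
h = q_inv·(m₁ − m₂) mod p = 17·(36 − 16) mod 61 = 35.
m = m₂ + h·q = 16 + 35·79 = 2781.

2781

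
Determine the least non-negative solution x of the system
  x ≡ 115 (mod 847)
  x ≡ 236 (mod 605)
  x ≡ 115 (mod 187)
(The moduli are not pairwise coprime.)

57711

Combine the congruences pairwise.
gcd(847, 605) = 121 and 121 | (236 − 115), so the pair is consistent; merging gives x ≡ 2656 (mod 4235), where 4235 = lcm(847, 605).
gcd(4235, 187) = 11 and 11 | (115 − 2656), so the pair is consistent; merging gives x ≡ 57711 (mod 71995), where 71995 = lcm(4235, 187).
The solution is unique modulo lcm(847, 605, 187) = 71995.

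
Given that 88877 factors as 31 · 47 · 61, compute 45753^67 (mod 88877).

Mod 31: 45753 ≡ 28; by Fermat, exponent reduces to 67 mod 30 = 7; 28^7 ≡ 14 (mod 31).
Mod 47: 45753 ≡ 22; by Fermat, exponent reduces to 67 mod 46 = 21; 22^21 ≡ 10 (mod 47).
Mod 61: 45753 ≡ 3; by Fermat, exponent reduces to 67 mod 60 = 7; 3^7 ≡ 52 (mod 61).
Combine by CRT: x ≡ 14 (mod 31), x ≡ 10 (mod 47), x ≡ 52 (mod 61) ⇒ x ≡ 57209 (mod 88877).

57209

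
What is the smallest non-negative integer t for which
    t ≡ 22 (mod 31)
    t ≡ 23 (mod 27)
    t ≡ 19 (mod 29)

The moduli are pairwise coprime; N = 31·27·29 = 24273.
N/31 = 783; 783 ≡ 8 (mod 31); 8·4 ≡ 1, so inverse 4.
N/27 = 899; 899 ≡ 8 (mod 27); 8·17 ≡ 1, so inverse 17.
N/29 = 837; 837 ≡ 25 (mod 29); 25·7 ≡ 1, so inverse 7.
t ≡ 22·783·4 + 23·899·17 + 19·837·7 = 531734.
531734 mod 24273 = 22001.

22001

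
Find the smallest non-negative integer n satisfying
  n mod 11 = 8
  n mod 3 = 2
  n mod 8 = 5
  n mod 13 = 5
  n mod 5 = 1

The moduli are pairwise coprime; M = 11·3·8·13·5 = 17160.
M/11 = 1560; 1560 ≡ 9 (mod 11); 9·5 ≡ 1, so inverse 5.
M/3 = 5720; 5720 ≡ 2 (mod 3); 2·2 ≡ 1, so inverse 2.
M/8 = 2145; 2145 ≡ 1 (mod 8), inverse 1.
M/13 = 1320; 1320 ≡ 7 (mod 13); 7·2 ≡ 1, so inverse 2.
M/5 = 3432; 3432 ≡ 2 (mod 5); 2·3 ≡ 1, so inverse 3.
n ≡ 8·1560·5 + 2·5720·2 + 5·2145·1 + 5·1320·2 + 1·3432·3 = 119501.
119501 mod 17160 = 16541.

16541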